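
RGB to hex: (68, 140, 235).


R = 68 → 44 (hex)
G = 140 → 8C (hex)
B = 235 → EB (hex)
Hex = #448CEB


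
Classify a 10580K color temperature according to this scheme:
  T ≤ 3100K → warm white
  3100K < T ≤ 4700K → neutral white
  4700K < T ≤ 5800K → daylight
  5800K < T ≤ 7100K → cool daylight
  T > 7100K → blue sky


Temperature: 10580K
10580K > 7100K → blue sky
Classification: blue sky


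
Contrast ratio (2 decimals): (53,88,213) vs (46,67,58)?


Linearize each sRGB channel c=v/255: c/12.92 if c ≤ 0.04045 else ((c+0.055)/1.055)^2.4
L = 0.2126×R_lin + 0.7152×G_lin + 0.0722×B_lin
Color 1 (53,88,213):
  R=53: 53/255≈0.2078 > 0.04045 → ((0.2078+0.055)/1.055)^2.4 ≈ 0.03560
  G=88: 88/255≈0.3451 > 0.04045 → ((0.3451+0.055)/1.055)^2.4 ≈ 0.09759
  B=213: 213/255≈0.8353 > 0.04045 → ((0.8353+0.055)/1.055)^2.4 ≈ 0.66539
  L1 = 0.2126×0.03560 + 0.7152×0.09759 + 0.0722×0.66539 ≈ 0.12540
Color 2 (46,67,58):
  R=46: 46/255≈0.1804 > 0.04045 → ((0.1804+0.055)/1.055)^2.4 ≈ 0.02732
  G=67: 67/255≈0.2627 > 0.04045 → ((0.2627+0.055)/1.055)^2.4 ≈ 0.05613
  B=58: 58/255≈0.2275 > 0.04045 → ((0.2275+0.055)/1.055)^2.4 ≈ 0.04231
  L2 = 0.2126×0.02732 + 0.7152×0.05613 + 0.0722×0.04231 ≈ 0.04901
Lighter = 0.12540, Darker = 0.04901
Ratio = (L_lighter + 0.05) / (L_darker + 0.05)
Ratio = (0.12540 + 0.05) / (0.04901 + 0.05) = 0.17540 / 0.09901 ≈ 1.7716
Ratio ≈ 1.77:1


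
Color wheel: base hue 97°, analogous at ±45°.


Base hue: 97°
Left analog: (97 - 45) mod 360 = 52°
Right analog: (97 + 45) mod 360 = 142°
Analogous hues = 52° and 142°


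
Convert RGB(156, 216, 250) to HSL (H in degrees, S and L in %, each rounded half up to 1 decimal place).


Normalize: R'=156/255≈0.6118, G'=216/255≈0.8471, B'=250/255≈0.9804
Max=250/255, Min=156/255, Δ=Max-Min=94/255
L = (Max+Min)/2 = (250+156)/510 = 406/510 = 0.79607… → L = 79.6%
L > 0.5 → S = Δ/(2-Max-Min) = 94/(510-250-156) = 94/104 = 0.90384… → S = 90.4%
(the 1/255 factors cancel in S and H, so raw channel differences can be used)
Max is B' → H = 60 × ((R-G)/Δ + 4) = 60 × ((156-216)/94 + 4)
  -60/94 + 4 = -0.6382… + 4 = 3.3617…
  H = 60 × 3.3617… = 201.702…° → H = 201.7°
= HSL(201.7°, 90.4%, 79.6%)


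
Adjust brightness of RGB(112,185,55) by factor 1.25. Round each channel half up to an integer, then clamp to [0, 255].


Multiply each channel by 1.25, round half up, clamp to [0, 255]
R: 112×1.25 = 140
G: 185×1.25 = 231.25 → round → 231
B: 55×1.25 = 68.75 → round → 69
= RGB(140, 231, 69)


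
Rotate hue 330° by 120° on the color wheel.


New hue = (H + rotation) mod 360
New hue = (330 + 120) mod 360
= 450 mod 360
= 90°


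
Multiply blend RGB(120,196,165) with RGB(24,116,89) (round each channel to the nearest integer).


Multiply: C = A×B/255, rounded to nearest integer
R: 120×24/255 = 2880/255 ≈ 11.294 → 11
G: 196×116/255 = 22736/255 ≈ 89.161 → 89
B: 165×89/255 = 14685/255 ≈ 57.588 → 58
= RGB(11, 89, 58)


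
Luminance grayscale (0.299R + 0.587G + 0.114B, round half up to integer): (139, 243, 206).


Gray = 0.299×R + 0.587×G + 0.114×B
Gray = 0.299×139 + 0.587×243 + 0.114×206
Gray = 41.561 + 142.641 + 23.484
Gray = 207.686 → round half up → 208
Gray = 208


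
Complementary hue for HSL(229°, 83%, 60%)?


Complement = opposite side of color wheel = hue + 180°
H' = (229 + 180) mod 360 = 49°
S and L unchanged.
= HSL(49°, 83%, 60%)


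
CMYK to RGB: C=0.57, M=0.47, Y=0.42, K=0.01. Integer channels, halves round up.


R = 255 × (1-C) × (1-K) = 255 × 0.43 × 0.99 = 108.5535 → 109
G = 255 × (1-M) × (1-K) = 255 × 0.53 × 0.99 = 133.7985 → 134
B = 255 × (1-Y) × (1-K) = 255 × 0.58 × 0.99 = 146.421 → 146
= RGB(109, 134, 146)


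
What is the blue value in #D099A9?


Color: #D099A9
R = D0 = 208
G = 99 = 153
B = A9 = 169
Blue = 169


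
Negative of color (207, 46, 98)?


Invert: (255-R, 255-G, 255-B)
R: 255-207 = 48
G: 255-46 = 209
B: 255-98 = 157
= RGB(48, 209, 157)


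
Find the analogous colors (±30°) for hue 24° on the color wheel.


Base hue: 24°
Left analog: (24 - 30) mod 360 = 354°
Right analog: (24 + 30) mod 360 = 54°
Analogous hues = 354° and 54°


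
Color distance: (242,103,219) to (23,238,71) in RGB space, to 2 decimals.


d = √[(R₁-R₂)² + (G₁-G₂)² + (B₁-B₂)²]
d = √[(242-23)² + (103-238)² + (219-71)²]
d = √[47961 + 18225 + 21904]
d = √88090
d ≈ 296.80


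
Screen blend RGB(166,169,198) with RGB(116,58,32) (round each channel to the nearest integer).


Screen: C = 255 - (255-A)×(255-B)/255, rounded to nearest integer
R: 255 - (255-166)×(255-116)/255 = 255 - 12371/255 ≈ 255 - 48.514 = 206.486 → 206
G: 255 - (255-169)×(255-58)/255 = 255 - 16942/255 ≈ 255 - 66.439 = 188.561 → 189
B: 255 - (255-198)×(255-32)/255 = 255 - 12711/255 ≈ 255 - 49.847 = 205.153 → 205
= RGB(206, 189, 205)


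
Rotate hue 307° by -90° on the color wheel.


New hue = (H + rotation) mod 360
New hue = (307 -90) mod 360
= 217 mod 360
= 217°


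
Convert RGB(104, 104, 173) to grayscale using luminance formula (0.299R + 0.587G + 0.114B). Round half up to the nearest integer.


Gray = 0.299×R + 0.587×G + 0.114×B
Gray = 0.299×104 + 0.587×104 + 0.114×173
Gray = 31.096 + 61.048 + 19.722
Gray = 111.866 → round half up → 112
Gray = 112


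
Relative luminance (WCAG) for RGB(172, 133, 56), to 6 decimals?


Linearize each channel (sRGB transfer function): c = v/255; c_lin = c/12.92 if c ≤ 0.04045, else ((c+0.055)/1.055)^2.4
  R: 172/255 ≈ 0.674510 > 0.04045 → ((0.674510+0.055)/1.055)^2.4 ≈ 0.412543
  G: 133/255 ≈ 0.521569 > 0.04045 → ((0.521569+0.055)/1.055)^2.4 ≈ 0.234551
  B: 56/255 ≈ 0.219608 > 0.04045 → ((0.219608+0.055)/1.055)^2.4 ≈ 0.039546
R_lin = 0.412543, G_lin = 0.234551, B_lin = 0.039546
L = 0.2126×R + 0.7152×G + 0.0722×B
L = 0.2126×0.412543 + 0.7152×0.234551 + 0.0722×0.039546
L ≈ 0.258312


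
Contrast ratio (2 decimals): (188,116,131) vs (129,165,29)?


Linearize each sRGB channel c=v/255: c/12.92 if c ≤ 0.04045 else ((c+0.055)/1.055)^2.4
L = 0.2126×R_lin + 0.7152×G_lin + 0.0722×B_lin
Color 1 (188,116,131):
  R=188: 188/255≈0.7373 > 0.04045 → ((0.7373+0.055)/1.055)^2.4 ≈ 0.50289
  G=116: 116/255≈0.4549 > 0.04045 → ((0.4549+0.055)/1.055)^2.4 ≈ 0.17465
  B=131: 131/255≈0.5137 > 0.04045 → ((0.5137+0.055)/1.055)^2.4 ≈ 0.22697
  L1 = 0.2126×0.50289 + 0.7152×0.17465 + 0.0722×0.22697 ≈ 0.24821
Color 2 (129,165,29):
  R=129: 129/255≈0.5059 > 0.04045 → ((0.5059+0.055)/1.055)^2.4 ≈ 0.21953
  G=165: 165/255≈0.6471 > 0.04045 → ((0.6471+0.055)/1.055)^2.4 ≈ 0.37626
  B=29: 29/255≈0.1137 > 0.04045 → ((0.1137+0.055)/1.055)^2.4 ≈ 0.01229
  L2 = 0.2126×0.21953 + 0.7152×0.37626 + 0.0722×0.01229 ≈ 0.31666
Lighter = 0.31666, Darker = 0.24821
Ratio = (L_lighter + 0.05) / (L_darker + 0.05)
Ratio = (0.31666 + 0.05) / (0.24821 + 0.05) = 0.36666 / 0.29821 ≈ 1.2295
Ratio ≈ 1.23:1


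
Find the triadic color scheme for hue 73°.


Triadic: equally spaced at 120° intervals
H1 = 73°
H2 = (73 + 120) mod 360 = 193°
H3 = (73 + 240) mod 360 = 313°
Triadic = 73°, 193°, 313°


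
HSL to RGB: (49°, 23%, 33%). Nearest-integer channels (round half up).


H=49°, S=0.23, L=0.33
C = (1-|2L-1|)×S = (1-|-0.34|)×0.23 = 0.1518
H' = H/60 = 49/60 ≈ 0.8167; X = C×(1-|H' mod 2 - 1|) = 0.12397
m = L - C/2 = 0.33 - 0.0759 = 0.2541
Sector ⌊H'⌋ = 0 → (R',G',B') = (0.1518, 0.12397, 0.0)
RGB = ((R'+m)×255, (G'+m)×255, (B'+m)×255) = (103.5045, 96.40785, 64.7955)
Round half up → RGB(104, 96, 65)


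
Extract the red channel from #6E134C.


Color: #6E134C
R = 6E = 110
G = 13 = 19
B = 4C = 76
Red = 110


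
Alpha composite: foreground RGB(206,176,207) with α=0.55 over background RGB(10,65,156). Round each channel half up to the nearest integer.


C = α×F + (1-α)×B, with 1-α = 0.45
R: 0.55×206 + 0.45×10 = 113.30 + 4.50 = 117.80 → 118
G: 0.55×176 + 0.45×65 = 96.80 + 29.25 = 126.05 → 126
B: 0.55×207 + 0.45×156 = 113.85 + 70.20 = 184.05 → 184
= RGB(118, 126, 184)


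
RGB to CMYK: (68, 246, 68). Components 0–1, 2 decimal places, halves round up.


R'=68/255≈0.2667, G'=246/255≈0.9647, B'=68/255≈0.2667
K = 1 - max(R',G',B') = 1 - 246/255 = 9/255 = 0.03529… → 0.04
(1-R'-K)/(1-K) simplifies to (max-R)/max with max = 246:
C = (246-68)/246 = 178/246 = 0.72357… → 0.72
M = (246-246)/246 = 0/246 = 0 → 0.00
Y = (246-68)/246 = 178/246 = 0.72357… → 0.72
= CMYK(0.72, 0.00, 0.72, 0.04)


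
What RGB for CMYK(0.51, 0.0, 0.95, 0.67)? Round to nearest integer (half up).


R = 255 × (1-C) × (1-K) = 255 × 0.49 × 0.33 = 41.2335 → 41
G = 255 × (1-M) × (1-K) = 255 × 1.00 × 0.33 = 84.15 → 84
B = 255 × (1-Y) × (1-K) = 255 × 0.05 × 0.33 = 4.2075 → 4
= RGB(41, 84, 4)


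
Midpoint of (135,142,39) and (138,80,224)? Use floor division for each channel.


Midpoint: each channel = ⌊(C₁+C₂)/2⌋
R: ⌊(135+138)/2⌋ = 136
G: ⌊(142+80)/2⌋ = 111
B: ⌊(39+224)/2⌋ = 131
= RGB(136, 111, 131)


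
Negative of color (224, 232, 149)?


Invert: (255-R, 255-G, 255-B)
R: 255-224 = 31
G: 255-232 = 23
B: 255-149 = 106
= RGB(31, 23, 106)


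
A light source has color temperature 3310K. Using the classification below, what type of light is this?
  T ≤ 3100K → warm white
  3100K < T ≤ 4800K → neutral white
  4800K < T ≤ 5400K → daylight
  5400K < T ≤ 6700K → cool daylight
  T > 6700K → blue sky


Temperature: 3310K
3100K < 3310K ≤ 4800K → neutral white
Classification: neutral white


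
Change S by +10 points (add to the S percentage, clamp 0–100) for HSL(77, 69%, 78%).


Original S = 69%
Adjustment = +10 percentage points
New S = 69 + (10) = 79
Clamp to [0, 100] → 79
= HSL(77°, 79%, 78%)


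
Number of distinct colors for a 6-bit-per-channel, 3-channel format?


Total bits = 6 bits/channel × 3 channels = 18 bits
Distinct colors = 2^18
= 262,144 colors


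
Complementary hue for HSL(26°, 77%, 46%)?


Complement = opposite side of color wheel = hue + 180°
H' = (26 + 180) mod 360 = 206°
S and L unchanged.
= HSL(206°, 77%, 46%)


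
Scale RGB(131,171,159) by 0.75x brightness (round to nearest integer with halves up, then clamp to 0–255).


Multiply each channel by 0.75, round half up, clamp to [0, 255]
R: 131×0.75 = 98.25 → round → 98
G: 171×0.75 = 128.25 → round → 128
B: 159×0.75 = 119.25 → round → 119
= RGB(98, 128, 119)


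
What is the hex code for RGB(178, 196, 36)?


R = 178 → B2 (hex)
G = 196 → C4 (hex)
B = 36 → 24 (hex)
Hex = #B2C424


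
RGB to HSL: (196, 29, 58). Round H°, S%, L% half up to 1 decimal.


Normalize: R'=196/255≈0.7686, G'=29/255≈0.1137, B'=58/255≈0.2275
Max=196/255, Min=29/255, Δ=Max-Min=167/255
L = (Max+Min)/2 = (196+29)/510 = 225/510 = 0.44117… → L = 44.1%
L ≤ 0.5 → S = Δ/(Max+Min) = 167/(196+29) = 167/225 = 0.74222… → S = 74.2%
(the 1/255 factors cancel in S and H, so raw channel differences can be used)
Max is R' → H = 60 × (((G-B)/Δ) mod 6) = 60 × (((29-58)/167) mod 6)
  (-29)/167 = -0.1736…; negative, so add 6 → 5.8263…
  H = 60 × 5.8263… = 349.580…° → H = 349.6°
= HSL(349.6°, 74.2%, 44.1%)


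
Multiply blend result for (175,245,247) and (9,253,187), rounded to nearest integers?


Multiply: C = A×B/255, rounded to nearest integer
R: 175×9/255 = 1575/255 ≈ 6.176 → 6
G: 245×253/255 = 61985/255 ≈ 243.078 → 243
B: 247×187/255 = 46189/255 ≈ 181.133 → 181
= RGB(6, 243, 181)


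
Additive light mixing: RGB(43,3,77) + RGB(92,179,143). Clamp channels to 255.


Additive: each channel = min(255, C₁+C₂)
R: 43+92 = 135 → 135
G: 3+179 = 182 → 182
B: 77+143 = 220 → 220
= RGB(135, 182, 220)


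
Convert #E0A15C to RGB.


E0 → 224 (R)
A1 → 161 (G)
5C → 92 (B)
= RGB(224, 161, 92)


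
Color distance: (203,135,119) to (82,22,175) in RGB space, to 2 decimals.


d = √[(R₁-R₂)² + (G₁-G₂)² + (B₁-B₂)²]
d = √[(203-82)² + (135-22)² + (119-175)²]
d = √[14641 + 12769 + 3136]
d = √30546
d ≈ 174.77


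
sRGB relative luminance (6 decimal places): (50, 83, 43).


Linearize each channel (sRGB transfer function): c = v/255; c_lin = c/12.92 if c ≤ 0.04045, else ((c+0.055)/1.055)^2.4
  R: 50/255 ≈ 0.196078 > 0.04045 → ((0.196078+0.055)/1.055)^2.4 ≈ 0.031896
  G: 83/255 ≈ 0.325490 > 0.04045 → ((0.325490+0.055)/1.055)^2.4 ≈ 0.086500
  B: 43/255 ≈ 0.168627 > 0.04045 → ((0.168627+0.055)/1.055)^2.4 ≈ 0.024158
R_lin = 0.031896, G_lin = 0.086500, B_lin = 0.024158
L = 0.2126×R + 0.7152×G + 0.0722×B
L = 0.2126×0.031896 + 0.7152×0.086500 + 0.0722×0.024158
L ≈ 0.070390


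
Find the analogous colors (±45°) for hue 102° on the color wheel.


Base hue: 102°
Left analog: (102 - 45) mod 360 = 57°
Right analog: (102 + 45) mod 360 = 147°
Analogous hues = 57° and 147°


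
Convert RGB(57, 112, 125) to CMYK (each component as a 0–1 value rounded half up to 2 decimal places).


R'=57/255≈0.2235, G'=112/255≈0.4392, B'=125/255≈0.4902
K = 1 - max(R',G',B') = 1 - 125/255 = 130/255 = 0.50980… → 0.51
(1-R'-K)/(1-K) simplifies to (max-R)/max with max = 125:
C = (125-57)/125 = 68/125 = 0.544 → 0.54
M = (125-112)/125 = 13/125 = 0.104 → 0.10
Y = (125-125)/125 = 0/125 = 0 → 0.00
= CMYK(0.54, 0.10, 0.00, 0.51)


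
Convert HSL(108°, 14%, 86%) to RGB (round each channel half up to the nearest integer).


H=108°, S=0.14, L=0.86
C = (1-|2L-1|)×S = (1-|0.72|)×0.14 = 0.0392
H' = H/60 = 108/60 ≈ 1.8000; X = C×(1-|H' mod 2 - 1|) = 0.00784
m = L - C/2 = 0.86 - 0.0196 = 0.8404
Sector ⌊H'⌋ = 1 → (R',G',B') = (0.00784, 0.0392, 0.0)
RGB = ((R'+m)×255, (G'+m)×255, (B'+m)×255) = (216.3012, 224.298, 214.302)
Round half up → RGB(216, 224, 214)


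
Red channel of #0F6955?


Color: #0F6955
R = 0F = 15
G = 69 = 105
B = 55 = 85
Red = 15


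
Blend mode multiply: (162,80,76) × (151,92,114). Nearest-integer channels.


Multiply: C = A×B/255, rounded to nearest integer
R: 162×151/255 = 24462/255 ≈ 95.929 → 96
G: 80×92/255 = 7360/255 ≈ 28.863 → 29
B: 76×114/255 = 8664/255 ≈ 33.976 → 34
= RGB(96, 29, 34)


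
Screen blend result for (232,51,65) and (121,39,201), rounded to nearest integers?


Screen: C = 255 - (255-A)×(255-B)/255, rounded to nearest integer
R: 255 - (255-232)×(255-121)/255 = 255 - 3082/255 ≈ 255 - 12.086 = 242.914 → 243
G: 255 - (255-51)×(255-39)/255 = 255 - 44064/255 ≈ 255 - 172.800 = 82.200 → 82
B: 255 - (255-65)×(255-201)/255 = 255 - 10260/255 ≈ 255 - 40.235 = 214.765 → 215
= RGB(243, 82, 215)


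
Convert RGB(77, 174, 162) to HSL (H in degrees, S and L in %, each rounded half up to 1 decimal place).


Normalize: R'=77/255≈0.3020, G'=174/255≈0.6824, B'=162/255≈0.6353
Max=174/255, Min=77/255, Δ=Max-Min=97/255
L = (Max+Min)/2 = (174+77)/510 = 251/510 = 0.49215… → L = 49.2%
L ≤ 0.5 → S = Δ/(Max+Min) = 97/(174+77) = 97/251 = 0.38645… → S = 38.6%
(the 1/255 factors cancel in S and H, so raw channel differences can be used)
Max is G' → H = 60 × ((B-R)/Δ + 2) = 60 × ((162-77)/97 + 2)
  85/97 + 2 = 0.8762… + 2 = 2.8762…
  H = 60 × 2.8762… = 172.577…° → H = 172.6°
= HSL(172.6°, 38.6%, 49.2%)


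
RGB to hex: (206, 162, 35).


R = 206 → CE (hex)
G = 162 → A2 (hex)
B = 35 → 23 (hex)
Hex = #CEA223


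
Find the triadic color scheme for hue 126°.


Triadic: equally spaced at 120° intervals
H1 = 126°
H2 = (126 + 120) mod 360 = 246°
H3 = (126 + 240) mod 360 = 6°
Triadic = 126°, 246°, 6°


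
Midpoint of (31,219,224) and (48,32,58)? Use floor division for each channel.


Midpoint: each channel = ⌊(C₁+C₂)/2⌋
R: ⌊(31+48)/2⌋ = 39
G: ⌊(219+32)/2⌋ = 125
B: ⌊(224+58)/2⌋ = 141
= RGB(39, 125, 141)


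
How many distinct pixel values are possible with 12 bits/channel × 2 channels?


Total bits = 12 bits/channel × 2 channels = 24 bits
Distinct pixel values = 2^24
= 16,777,216 pixel values


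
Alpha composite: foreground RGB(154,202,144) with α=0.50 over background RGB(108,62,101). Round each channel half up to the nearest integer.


C = α×F + (1-α)×B, with 1-α = 0.50
R: 0.50×154 + 0.50×108 = 77.00 + 54.00 = 131.00 → 131
G: 0.50×202 + 0.50×62 = 101.00 + 31.00 = 132.00 → 132
B: 0.50×144 + 0.50×101 = 72.00 + 50.50 = 122.50 → 123
= RGB(131, 132, 123)


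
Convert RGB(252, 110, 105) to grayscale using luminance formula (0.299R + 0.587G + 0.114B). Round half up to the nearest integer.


Gray = 0.299×R + 0.587×G + 0.114×B
Gray = 0.299×252 + 0.587×110 + 0.114×105
Gray = 75.348 + 64.570 + 11.970
Gray = 151.888 → round half up → 152
Gray = 152


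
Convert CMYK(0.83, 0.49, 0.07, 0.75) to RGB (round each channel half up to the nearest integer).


R = 255 × (1-C) × (1-K) = 255 × 0.17 × 0.25 = 10.8375 → 11
G = 255 × (1-M) × (1-K) = 255 × 0.51 × 0.25 = 32.5125 → 33
B = 255 × (1-Y) × (1-K) = 255 × 0.93 × 0.25 = 59.2875 → 59
= RGB(11, 33, 59)


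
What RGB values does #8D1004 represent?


8D → 141 (R)
10 → 16 (G)
04 → 4 (B)
= RGB(141, 16, 4)


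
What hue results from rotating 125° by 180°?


New hue = (H + rotation) mod 360
New hue = (125 + 180) mod 360
= 305 mod 360
= 305°


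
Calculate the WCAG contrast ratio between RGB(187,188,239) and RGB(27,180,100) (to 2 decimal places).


Linearize each sRGB channel c=v/255: c/12.92 if c ≤ 0.04045 else ((c+0.055)/1.055)^2.4
L = 0.2126×R_lin + 0.7152×G_lin + 0.0722×B_lin
Color 1 (187,188,239):
  R=187: 187/255≈0.7333 > 0.04045 → ((0.7333+0.055)/1.055)^2.4 ≈ 0.49693
  G=188: 188/255≈0.7373 > 0.04045 → ((0.7373+0.055)/1.055)^2.4 ≈ 0.50289
  B=239: 239/255≈0.9373 > 0.04045 → ((0.9373+0.055)/1.055)^2.4 ≈ 0.86316
  L1 = 0.2126×0.49693 + 0.7152×0.50289 + 0.0722×0.86316 ≈ 0.52763
Color 2 (27,180,100):
  R=27: 27/255≈0.1059 > 0.04045 → ((0.1059+0.055)/1.055)^2.4 ≈ 0.01096
  G=180: 180/255≈0.7059 > 0.04045 → ((0.7059+0.055)/1.055)^2.4 ≈ 0.45641
  B=100: 100/255≈0.3922 > 0.04045 → ((0.3922+0.055)/1.055)^2.4 ≈ 0.12744
  L2 = 0.2126×0.01096 + 0.7152×0.45641 + 0.0722×0.12744 ≈ 0.33796
Lighter = 0.52763, Darker = 0.33796
Ratio = (L_lighter + 0.05) / (L_darker + 0.05)
Ratio = (0.52763 + 0.05) / (0.33796 + 0.05) = 0.57763 / 0.38796 ≈ 1.4889
Ratio ≈ 1.49:1


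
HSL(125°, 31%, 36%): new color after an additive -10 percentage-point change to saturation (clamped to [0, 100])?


Original S = 31%
Adjustment = -10 percentage points
New S = 31 + (-10) = 21
Clamp to [0, 100] → 21
= HSL(125°, 21%, 36%)


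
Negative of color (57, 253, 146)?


Invert: (255-R, 255-G, 255-B)
R: 255-57 = 198
G: 255-253 = 2
B: 255-146 = 109
= RGB(198, 2, 109)


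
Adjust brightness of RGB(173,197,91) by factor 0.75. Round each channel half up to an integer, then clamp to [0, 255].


Multiply each channel by 0.75, round half up, clamp to [0, 255]
R: 173×0.75 = 129.75 → round → 130
G: 197×0.75 = 147.75 → round → 148
B: 91×0.75 = 68.25 → round → 68
= RGB(130, 148, 68)


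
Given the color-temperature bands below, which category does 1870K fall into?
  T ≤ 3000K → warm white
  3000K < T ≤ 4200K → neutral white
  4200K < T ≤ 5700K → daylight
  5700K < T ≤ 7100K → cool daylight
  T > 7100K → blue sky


Temperature: 1870K
1870K ≤ 3000K → warm white
Classification: warm white


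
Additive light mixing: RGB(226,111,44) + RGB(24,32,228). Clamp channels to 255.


Additive: each channel = min(255, C₁+C₂)
R: 226+24 = 250 → 250
G: 111+32 = 143 → 143
B: 44+228 = 272 → 255
= RGB(250, 143, 255)


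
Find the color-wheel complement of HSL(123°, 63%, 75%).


Complement = opposite side of color wheel = hue + 180°
H' = (123 + 180) mod 360 = 303°
S and L unchanged.
= HSL(303°, 63%, 75%)


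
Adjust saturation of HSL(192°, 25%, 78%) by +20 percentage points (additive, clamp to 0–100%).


Original S = 25%
Adjustment = +20 percentage points
New S = 25 + (20) = 45
Clamp to [0, 100] → 45
= HSL(192°, 45%, 78%)


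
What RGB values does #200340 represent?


20 → 32 (R)
03 → 3 (G)
40 → 64 (B)
= RGB(32, 3, 64)


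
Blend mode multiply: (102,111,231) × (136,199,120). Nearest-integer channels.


Multiply: C = A×B/255, rounded to nearest integer
R: 102×136/255 = 13872/255 ≈ 54.400 → 54
G: 111×199/255 = 22089/255 ≈ 86.624 → 87
B: 231×120/255 = 27720/255 ≈ 108.706 → 109
= RGB(54, 87, 109)


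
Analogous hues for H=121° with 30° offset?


Base hue: 121°
Left analog: (121 - 30) mod 360 = 91°
Right analog: (121 + 30) mod 360 = 151°
Analogous hues = 91° and 151°


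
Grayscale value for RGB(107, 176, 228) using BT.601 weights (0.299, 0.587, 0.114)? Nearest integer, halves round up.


Gray = 0.299×R + 0.587×G + 0.114×B
Gray = 0.299×107 + 0.587×176 + 0.114×228
Gray = 31.993 + 103.312 + 25.992
Gray = 161.297 → round half up → 161
Gray = 161


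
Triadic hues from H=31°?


Triadic: equally spaced at 120° intervals
H1 = 31°
H2 = (31 + 120) mod 360 = 151°
H3 = (31 + 240) mod 360 = 271°
Triadic = 31°, 151°, 271°


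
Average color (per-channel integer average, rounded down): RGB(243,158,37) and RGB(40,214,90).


Midpoint: each channel = ⌊(C₁+C₂)/2⌋
R: ⌊(243+40)/2⌋ = 141
G: ⌊(158+214)/2⌋ = 186
B: ⌊(37+90)/2⌋ = 63
= RGB(141, 186, 63)


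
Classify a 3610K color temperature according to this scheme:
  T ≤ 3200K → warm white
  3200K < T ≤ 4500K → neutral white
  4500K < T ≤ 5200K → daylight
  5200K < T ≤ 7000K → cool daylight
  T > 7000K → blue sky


Temperature: 3610K
3200K < 3610K ≤ 4500K → neutral white
Classification: neutral white


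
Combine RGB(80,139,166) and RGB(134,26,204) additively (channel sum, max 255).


Additive: each channel = min(255, C₁+C₂)
R: 80+134 = 214 → 214
G: 139+26 = 165 → 165
B: 166+204 = 370 → 255
= RGB(214, 165, 255)


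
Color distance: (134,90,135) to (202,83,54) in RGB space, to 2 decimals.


d = √[(R₁-R₂)² + (G₁-G₂)² + (B₁-B₂)²]
d = √[(134-202)² + (90-83)² + (135-54)²]
d = √[4624 + 49 + 6561]
d = √11234
d ≈ 105.99


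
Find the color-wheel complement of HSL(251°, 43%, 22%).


Complement = opposite side of color wheel = hue + 180°
H' = (251 + 180) mod 360 = 71°
S and L unchanged.
= HSL(71°, 43%, 22%)


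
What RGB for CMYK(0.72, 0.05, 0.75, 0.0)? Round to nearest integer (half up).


R = 255 × (1-C) × (1-K) = 255 × 0.28 × 1.00 = 71.4 → 71
G = 255 × (1-M) × (1-K) = 255 × 0.95 × 1.00 = 242.25 → 242
B = 255 × (1-Y) × (1-K) = 255 × 0.25 × 1.00 = 63.75 → 64
= RGB(71, 242, 64)


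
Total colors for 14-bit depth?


Colors = 2^bits = 2^14
= 16,384 colors


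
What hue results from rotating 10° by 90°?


New hue = (H + rotation) mod 360
New hue = (10 + 90) mod 360
= 100 mod 360
= 100°


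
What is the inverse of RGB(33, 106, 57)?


Invert: (255-R, 255-G, 255-B)
R: 255-33 = 222
G: 255-106 = 149
B: 255-57 = 198
= RGB(222, 149, 198)


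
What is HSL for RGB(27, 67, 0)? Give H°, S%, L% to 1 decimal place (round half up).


Normalize: R'=27/255≈0.1059, G'=67/255≈0.2627, B'=0/255≈0.0000
Max=67/255, Min=0/255, Δ=Max-Min=67/255
L = (Max+Min)/2 = (67+0)/510 = 67/510 = 0.13137… → L = 13.1%
L ≤ 0.5 → S = Δ/(Max+Min) = 67/(67+0) = 67/67 = 1 → S = 100.0%
(the 1/255 factors cancel in S and H, so raw channel differences can be used)
Max is G' → H = 60 × ((B-R)/Δ + 2) = 60 × ((0-27)/67 + 2)
  -27/67 + 2 = -0.4029… + 2 = 1.5970…
  H = 60 × 1.5970… = 95.820…° → H = 95.8°
= HSL(95.8°, 100.0%, 13.1%)


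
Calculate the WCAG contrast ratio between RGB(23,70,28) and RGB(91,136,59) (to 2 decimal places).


Linearize each sRGB channel c=v/255: c/12.92 if c ≤ 0.04045 else ((c+0.055)/1.055)^2.4
L = 0.2126×R_lin + 0.7152×G_lin + 0.0722×B_lin
Color 1 (23,70,28):
  R=23: 23/255≈0.0902 > 0.04045 → ((0.0902+0.055)/1.055)^2.4 ≈ 0.00857
  G=70: 70/255≈0.2745 > 0.04045 → ((0.2745+0.055)/1.055)^2.4 ≈ 0.06125
  B=28: 28/255≈0.1098 > 0.04045 → ((0.1098+0.055)/1.055)^2.4 ≈ 0.01161
  L1 = 0.2126×0.00857 + 0.7152×0.06125 + 0.0722×0.01161 ≈ 0.04646
Color 2 (91,136,59):
  R=91: 91/255≈0.3569 > 0.04045 → ((0.3569+0.055)/1.055)^2.4 ≈ 0.10462
  G=136: 136/255≈0.5333 > 0.04045 → ((0.5333+0.055)/1.055)^2.4 ≈ 0.24620
  B=59: 59/255≈0.2314 > 0.04045 → ((0.2314+0.055)/1.055)^2.4 ≈ 0.04374
  L2 = 0.2126×0.10462 + 0.7152×0.24620 + 0.0722×0.04374 ≈ 0.20148
Lighter = 0.20148, Darker = 0.04646
Ratio = (L_lighter + 0.05) / (L_darker + 0.05)
Ratio = (0.20148 + 0.05) / (0.04646 + 0.05) = 0.25148 / 0.09646 ≈ 2.6070
Ratio ≈ 2.61:1


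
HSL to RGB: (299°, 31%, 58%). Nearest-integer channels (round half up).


H=299°, S=0.31, L=0.58
C = (1-|2L-1|)×S = (1-|0.16|)×0.31 = 0.2604
H' = H/60 = 299/60 ≈ 4.9833; X = C×(1-|H' mod 2 - 1|) = 0.25606
m = L - C/2 = 0.58 - 0.1302 = 0.4498
Sector ⌊H'⌋ = 4 → (R',G',B') = (0.25606, 0.0, 0.2604)
RGB = ((R'+m)×255, (G'+m)×255, (B'+m)×255) = (179.9943, 114.699, 181.101)
Round half up → RGB(180, 115, 181)


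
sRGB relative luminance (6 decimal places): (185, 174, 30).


Linearize each channel (sRGB transfer function): c = v/255; c_lin = c/12.92 if c ≤ 0.04045, else ((c+0.055)/1.055)^2.4
  R: 185/255 ≈ 0.725490 > 0.04045 → ((0.725490+0.055)/1.055)^2.4 ≈ 0.485150
  G: 174/255 ≈ 0.682353 > 0.04045 → ((0.682353+0.055)/1.055)^2.4 ≈ 0.423268
  B: 30/255 ≈ 0.117647 > 0.04045 → ((0.117647+0.055)/1.055)^2.4 ≈ 0.012983
R_lin = 0.485150, G_lin = 0.423268, B_lin = 0.012983
L = 0.2126×R + 0.7152×G + 0.0722×B
L = 0.2126×0.485150 + 0.7152×0.423268 + 0.0722×0.012983
L ≈ 0.406801


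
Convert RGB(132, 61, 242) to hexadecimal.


R = 132 → 84 (hex)
G = 61 → 3D (hex)
B = 242 → F2 (hex)
Hex = #843DF2


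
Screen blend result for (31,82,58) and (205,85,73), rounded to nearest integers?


Screen: C = 255 - (255-A)×(255-B)/255, rounded to nearest integer
R: 255 - (255-31)×(255-205)/255 = 255 - 11200/255 ≈ 255 - 43.922 = 211.078 → 211
G: 255 - (255-82)×(255-85)/255 = 255 - 29410/255 ≈ 255 - 115.333 = 139.667 → 140
B: 255 - (255-58)×(255-73)/255 = 255 - 35854/255 ≈ 255 - 140.604 = 114.396 → 114
= RGB(211, 140, 114)


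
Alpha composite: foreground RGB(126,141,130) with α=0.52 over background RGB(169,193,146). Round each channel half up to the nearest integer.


C = α×F + (1-α)×B, with 1-α = 0.48
R: 0.52×126 + 0.48×169 = 65.52 + 81.12 = 146.64 → 147
G: 0.52×141 + 0.48×193 = 73.32 + 92.64 = 165.96 → 166
B: 0.52×130 + 0.48×146 = 67.60 + 70.08 = 137.68 → 138
= RGB(147, 166, 138)


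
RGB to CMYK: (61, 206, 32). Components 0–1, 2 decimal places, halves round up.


R'=61/255≈0.2392, G'=206/255≈0.8078, B'=32/255≈0.1255
K = 1 - max(R',G',B') = 1 - 206/255 = 49/255 = 0.19215… → 0.19
(1-R'-K)/(1-K) simplifies to (max-R)/max with max = 206:
C = (206-61)/206 = 145/206 = 0.70388… → 0.70
M = (206-206)/206 = 0/206 = 0 → 0.00
Y = (206-32)/206 = 174/206 = 0.84466… → 0.84
= CMYK(0.70, 0.00, 0.84, 0.19)


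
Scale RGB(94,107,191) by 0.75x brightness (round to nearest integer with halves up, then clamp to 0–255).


Multiply each channel by 0.75, round half up, clamp to [0, 255]
R: 94×0.75 = 70.5 → round → 71
G: 107×0.75 = 80.25 → round → 80
B: 191×0.75 = 143.25 → round → 143
= RGB(71, 80, 143)


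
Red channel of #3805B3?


Color: #3805B3
R = 38 = 56
G = 05 = 5
B = B3 = 179
Red = 56


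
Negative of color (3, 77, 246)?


Invert: (255-R, 255-G, 255-B)
R: 255-3 = 252
G: 255-77 = 178
B: 255-246 = 9
= RGB(252, 178, 9)


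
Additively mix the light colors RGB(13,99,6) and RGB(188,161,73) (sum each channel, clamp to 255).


Additive: each channel = min(255, C₁+C₂)
R: 13+188 = 201 → 201
G: 99+161 = 260 → 255
B: 6+73 = 79 → 79
= RGB(201, 255, 79)


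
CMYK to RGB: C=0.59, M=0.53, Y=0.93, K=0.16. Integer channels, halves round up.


R = 255 × (1-C) × (1-K) = 255 × 0.41 × 0.84 = 87.822 → 88
G = 255 × (1-M) × (1-K) = 255 × 0.47 × 0.84 = 100.674 → 101
B = 255 × (1-Y) × (1-K) = 255 × 0.07 × 0.84 = 14.994 → 15
= RGB(88, 101, 15)


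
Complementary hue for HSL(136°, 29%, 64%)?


Complement = opposite side of color wheel = hue + 180°
H' = (136 + 180) mod 360 = 316°
S and L unchanged.
= HSL(316°, 29%, 64%)


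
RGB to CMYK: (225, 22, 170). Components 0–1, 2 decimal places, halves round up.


R'=225/255≈0.8824, G'=22/255≈0.0863, B'=170/255≈0.6667
K = 1 - max(R',G',B') = 1 - 225/255 = 30/255 = 0.11764… → 0.12
(1-R'-K)/(1-K) simplifies to (max-R)/max with max = 225:
C = (225-225)/225 = 0/225 = 0 → 0.00
M = (225-22)/225 = 203/225 = 0.90222… → 0.90
Y = (225-170)/225 = 55/225 = 0.24444… → 0.24
= CMYK(0.00, 0.90, 0.24, 0.12)


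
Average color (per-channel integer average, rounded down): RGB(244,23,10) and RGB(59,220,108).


Midpoint: each channel = ⌊(C₁+C₂)/2⌋
R: ⌊(244+59)/2⌋ = 151
G: ⌊(23+220)/2⌋ = 121
B: ⌊(10+108)/2⌋ = 59
= RGB(151, 121, 59)


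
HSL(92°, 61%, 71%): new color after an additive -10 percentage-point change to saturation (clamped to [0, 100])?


Original S = 61%
Adjustment = -10 percentage points
New S = 61 + (-10) = 51
Clamp to [0, 100] → 51
= HSL(92°, 51%, 71%)


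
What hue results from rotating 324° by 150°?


New hue = (H + rotation) mod 360
New hue = (324 + 150) mod 360
= 474 mod 360
= 114°


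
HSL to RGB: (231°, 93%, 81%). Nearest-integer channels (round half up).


H=231°, S=0.93, L=0.81
C = (1-|2L-1|)×S = (1-|0.62|)×0.93 = 0.3534
H' = H/60 = 231/60 ≈ 3.8500; X = C×(1-|H' mod 2 - 1|) = 0.05301
m = L - C/2 = 0.81 - 0.1767 = 0.6333
Sector ⌊H'⌋ = 3 → (R',G',B') = (0.0, 0.05301, 0.3534)
RGB = ((R'+m)×255, (G'+m)×255, (B'+m)×255) = (161.4915, 175.00905, 251.6085)
Round half up → RGB(161, 175, 252)


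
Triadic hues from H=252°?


Triadic: equally spaced at 120° intervals
H1 = 252°
H2 = (252 + 120) mod 360 = 12°
H3 = (252 + 240) mod 360 = 132°
Triadic = 252°, 12°, 132°


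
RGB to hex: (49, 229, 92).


R = 49 → 31 (hex)
G = 229 → E5 (hex)
B = 92 → 5C (hex)
Hex = #31E55C


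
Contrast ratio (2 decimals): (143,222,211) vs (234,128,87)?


Linearize each sRGB channel c=v/255: c/12.92 if c ≤ 0.04045 else ((c+0.055)/1.055)^2.4
L = 0.2126×R_lin + 0.7152×G_lin + 0.0722×B_lin
Color 1 (143,222,211):
  R=143: 143/255≈0.5608 > 0.04045 → ((0.5608+0.055)/1.055)^2.4 ≈ 0.27468
  G=222: 222/255≈0.8706 > 0.04045 → ((0.8706+0.055)/1.055)^2.4 ≈ 0.73046
  B=211: 211/255≈0.8275 > 0.04045 → ((0.8275+0.055)/1.055)^2.4 ≈ 0.65141
  L1 = 0.2126×0.27468 + 0.7152×0.73046 + 0.0722×0.65141 ≈ 0.62785
Color 2 (234,128,87):
  R=234: 234/255≈0.9176 > 0.04045 → ((0.9176+0.055)/1.055)^2.4 ≈ 0.82279
  G=128: 128/255≈0.5020 > 0.04045 → ((0.5020+0.055)/1.055)^2.4 ≈ 0.21586
  B=87: 87/255≈0.3412 > 0.04045 → ((0.3412+0.055)/1.055)^2.4 ≈ 0.09531
  L2 = 0.2126×0.82279 + 0.7152×0.21586 + 0.0722×0.09531 ≈ 0.33619
Lighter = 0.62785, Darker = 0.33619
Ratio = (L_lighter + 0.05) / (L_darker + 0.05)
Ratio = (0.62785 + 0.05) / (0.33619 + 0.05) = 0.67785 / 0.38619 ≈ 1.7552
Ratio ≈ 1.76:1


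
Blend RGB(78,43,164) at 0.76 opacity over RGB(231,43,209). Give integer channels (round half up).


C = α×F + (1-α)×B, with 1-α = 0.24
R: 0.76×78 + 0.24×231 = 59.28 + 55.44 = 114.72 → 115
G: 0.76×43 + 0.24×43 = 32.68 + 10.32 = 43.00 → 43
B: 0.76×164 + 0.24×209 = 124.64 + 50.16 = 174.80 → 175
= RGB(115, 43, 175)


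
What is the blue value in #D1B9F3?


Color: #D1B9F3
R = D1 = 209
G = B9 = 185
B = F3 = 243
Blue = 243


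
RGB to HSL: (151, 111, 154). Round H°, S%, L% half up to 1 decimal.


Normalize: R'=151/255≈0.5922, G'=111/255≈0.4353, B'=154/255≈0.6039
Max=154/255, Min=111/255, Δ=Max-Min=43/255
L = (Max+Min)/2 = (154+111)/510 = 265/510 = 0.51960… → L = 52.0%
L > 0.5 → S = Δ/(2-Max-Min) = 43/(510-154-111) = 43/245 = 0.17551… → S = 17.6%
(the 1/255 factors cancel in S and H, so raw channel differences can be used)
Max is B' → H = 60 × ((R-G)/Δ + 4) = 60 × ((151-111)/43 + 4)
  40/43 + 4 = 0.9302… + 4 = 4.9302…
  H = 60 × 4.9302… = 295.813…° → H = 295.8°
= HSL(295.8°, 17.6%, 52.0%)


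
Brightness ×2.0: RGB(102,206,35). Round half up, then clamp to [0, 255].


Multiply each channel by 2.0, round half up, clamp to [0, 255]
R: 102×2.0 = 204
G: 206×2.0 = 412 → clamp → 255
B: 35×2.0 = 70
= RGB(204, 255, 70)


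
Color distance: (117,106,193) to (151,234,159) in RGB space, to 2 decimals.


d = √[(R₁-R₂)² + (G₁-G₂)² + (B₁-B₂)²]
d = √[(117-151)² + (106-234)² + (193-159)²]
d = √[1156 + 16384 + 1156]
d = √18696
d ≈ 136.73


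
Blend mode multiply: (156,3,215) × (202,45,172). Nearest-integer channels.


Multiply: C = A×B/255, rounded to nearest integer
R: 156×202/255 = 31512/255 ≈ 123.576 → 124
G: 3×45/255 = 135/255 ≈ 0.529 → 1
B: 215×172/255 = 36980/255 ≈ 145.020 → 145
= RGB(124, 1, 145)


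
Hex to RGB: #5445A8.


54 → 84 (R)
45 → 69 (G)
A8 → 168 (B)
= RGB(84, 69, 168)


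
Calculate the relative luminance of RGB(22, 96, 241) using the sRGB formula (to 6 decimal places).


Linearize each channel (sRGB transfer function): c = v/255; c_lin = c/12.92 if c ≤ 0.04045, else ((c+0.055)/1.055)^2.4
  R: 22/255 ≈ 0.086275 > 0.04045 → ((0.086275+0.055)/1.055)^2.4 ≈ 0.008023
  G: 96/255 ≈ 0.376471 > 0.04045 → ((0.376471+0.055)/1.055)^2.4 ≈ 0.116971
  B: 241/255 ≈ 0.945098 > 0.04045 → ((0.945098+0.055)/1.055)^2.4 ≈ 0.879622
R_lin = 0.008023, G_lin = 0.116971, B_lin = 0.879622
L = 0.2126×R + 0.7152×G + 0.0722×B
L = 0.2126×0.008023 + 0.7152×0.116971 + 0.0722×0.879622
L ≈ 0.148872


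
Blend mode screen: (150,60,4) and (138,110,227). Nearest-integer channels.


Screen: C = 255 - (255-A)×(255-B)/255, rounded to nearest integer
R: 255 - (255-150)×(255-138)/255 = 255 - 12285/255 ≈ 255 - 48.176 = 206.824 → 207
G: 255 - (255-60)×(255-110)/255 = 255 - 28275/255 ≈ 255 - 110.882 = 144.118 → 144
B: 255 - (255-4)×(255-227)/255 = 255 - 7028/255 ≈ 255 - 27.561 = 227.439 → 227
= RGB(207, 144, 227)


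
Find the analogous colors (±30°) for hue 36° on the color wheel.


Base hue: 36°
Left analog: (36 - 30) mod 360 = 6°
Right analog: (36 + 30) mod 360 = 66°
Analogous hues = 6° and 66°


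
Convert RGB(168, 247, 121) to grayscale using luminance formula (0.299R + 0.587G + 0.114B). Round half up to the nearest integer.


Gray = 0.299×R + 0.587×G + 0.114×B
Gray = 0.299×168 + 0.587×247 + 0.114×121
Gray = 50.232 + 144.989 + 13.794
Gray = 209.015 → round half up → 209
Gray = 209


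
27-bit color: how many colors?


Colors = 2^bits = 2^27
= 134,217,728 colors


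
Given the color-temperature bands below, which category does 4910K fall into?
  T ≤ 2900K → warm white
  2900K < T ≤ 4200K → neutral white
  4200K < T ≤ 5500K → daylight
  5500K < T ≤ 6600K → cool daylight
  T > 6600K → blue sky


Temperature: 4910K
4200K < 4910K ≤ 5500K → daylight
Classification: daylight


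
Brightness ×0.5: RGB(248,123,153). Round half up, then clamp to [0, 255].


Multiply each channel by 0.5, round half up, clamp to [0, 255]
R: 248×0.5 = 124
G: 123×0.5 = 61.5 → round → 62
B: 153×0.5 = 76.5 → round → 77
= RGB(124, 62, 77)


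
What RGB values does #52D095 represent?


52 → 82 (R)
D0 → 208 (G)
95 → 149 (B)
= RGB(82, 208, 149)


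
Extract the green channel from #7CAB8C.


Color: #7CAB8C
R = 7C = 124
G = AB = 171
B = 8C = 140
Green = 171


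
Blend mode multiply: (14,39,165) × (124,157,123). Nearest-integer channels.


Multiply: C = A×B/255, rounded to nearest integer
R: 14×124/255 = 1736/255 ≈ 6.808 → 7
G: 39×157/255 = 6123/255 ≈ 24.012 → 24
B: 165×123/255 = 20295/255 ≈ 79.588 → 80
= RGB(7, 24, 80)


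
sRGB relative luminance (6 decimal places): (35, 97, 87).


Linearize each channel (sRGB transfer function): c = v/255; c_lin = c/12.92 if c ≤ 0.04045, else ((c+0.055)/1.055)^2.4
  R: 35/255 ≈ 0.137255 > 0.04045 → ((0.137255+0.055)/1.055)^2.4 ≈ 0.016807
  G: 97/255 ≈ 0.380392 > 0.04045 → ((0.380392+0.055)/1.055)^2.4 ≈ 0.119538
  B: 87/255 ≈ 0.341176 > 0.04045 → ((0.341176+0.055)/1.055)^2.4 ≈ 0.095307
R_lin = 0.016807, G_lin = 0.119538, B_lin = 0.095307
L = 0.2126×R + 0.7152×G + 0.0722×B
L = 0.2126×0.016807 + 0.7152×0.119538 + 0.0722×0.095307
L ≈ 0.095948


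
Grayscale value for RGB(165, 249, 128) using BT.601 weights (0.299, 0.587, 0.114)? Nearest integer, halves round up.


Gray = 0.299×R + 0.587×G + 0.114×B
Gray = 0.299×165 + 0.587×249 + 0.114×128
Gray = 49.335 + 146.163 + 14.592
Gray = 210.090 → round half up → 210
Gray = 210


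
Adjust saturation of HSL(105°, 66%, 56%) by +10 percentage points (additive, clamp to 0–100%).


Original S = 66%
Adjustment = +10 percentage points
New S = 66 + (10) = 76
Clamp to [0, 100] → 76
= HSL(105°, 76%, 56%)


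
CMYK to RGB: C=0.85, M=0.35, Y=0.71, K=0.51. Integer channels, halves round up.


R = 255 × (1-C) × (1-K) = 255 × 0.15 × 0.49 = 18.7425 → 19
G = 255 × (1-M) × (1-K) = 255 × 0.65 × 0.49 = 81.2175 → 81
B = 255 × (1-Y) × (1-K) = 255 × 0.29 × 0.49 = 36.2355 → 36
= RGB(19, 81, 36)


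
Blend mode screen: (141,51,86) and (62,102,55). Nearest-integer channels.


Screen: C = 255 - (255-A)×(255-B)/255, rounded to nearest integer
R: 255 - (255-141)×(255-62)/255 = 255 - 22002/255 ≈ 255 - 86.282 = 168.718 → 169
G: 255 - (255-51)×(255-102)/255 = 255 - 31212/255 ≈ 255 - 122.400 = 132.600 → 133
B: 255 - (255-86)×(255-55)/255 = 255 - 33800/255 ≈ 255 - 132.549 = 122.451 → 122
= RGB(169, 133, 122)


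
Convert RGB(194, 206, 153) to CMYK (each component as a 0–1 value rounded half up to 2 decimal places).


R'=194/255≈0.7608, G'=206/255≈0.8078, B'=153/255≈0.6000
K = 1 - max(R',G',B') = 1 - 206/255 = 49/255 = 0.19215… → 0.19
(1-R'-K)/(1-K) simplifies to (max-R)/max with max = 206:
C = (206-194)/206 = 12/206 = 0.05825… → 0.06
M = (206-206)/206 = 0/206 = 0 → 0.00
Y = (206-153)/206 = 53/206 = 0.25728… → 0.26
= CMYK(0.06, 0.00, 0.26, 0.19)


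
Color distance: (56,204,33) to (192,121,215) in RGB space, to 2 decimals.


d = √[(R₁-R₂)² + (G₁-G₂)² + (B₁-B₂)²]
d = √[(56-192)² + (204-121)² + (33-215)²]
d = √[18496 + 6889 + 33124]
d = √58509
d ≈ 241.89


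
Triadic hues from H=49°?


Triadic: equally spaced at 120° intervals
H1 = 49°
H2 = (49 + 120) mod 360 = 169°
H3 = (49 + 240) mod 360 = 289°
Triadic = 49°, 169°, 289°


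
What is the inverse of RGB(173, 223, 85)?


Invert: (255-R, 255-G, 255-B)
R: 255-173 = 82
G: 255-223 = 32
B: 255-85 = 170
= RGB(82, 32, 170)


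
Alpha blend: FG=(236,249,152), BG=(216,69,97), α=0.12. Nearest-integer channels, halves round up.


C = α×F + (1-α)×B, with 1-α = 0.88
R: 0.12×236 + 0.88×216 = 28.32 + 190.08 = 218.40 → 218
G: 0.12×249 + 0.88×69 = 29.88 + 60.72 = 90.60 → 91
B: 0.12×152 + 0.88×97 = 18.24 + 85.36 = 103.60 → 104
= RGB(218, 91, 104)


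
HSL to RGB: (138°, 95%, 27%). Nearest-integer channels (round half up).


H=138°, S=0.95, L=0.27
C = (1-|2L-1|)×S = (1-|-0.46|)×0.95 = 0.513
H' = H/60 = 138/60 ≈ 2.3000; X = C×(1-|H' mod 2 - 1|) = 0.1539
m = L - C/2 = 0.27 - 0.2565 = 0.0135
Sector ⌊H'⌋ = 2 → (R',G',B') = (0.0, 0.513, 0.1539)
RGB = ((R'+m)×255, (G'+m)×255, (B'+m)×255) = (3.4425, 134.2575, 42.687)
Round half up → RGB(3, 134, 43)
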